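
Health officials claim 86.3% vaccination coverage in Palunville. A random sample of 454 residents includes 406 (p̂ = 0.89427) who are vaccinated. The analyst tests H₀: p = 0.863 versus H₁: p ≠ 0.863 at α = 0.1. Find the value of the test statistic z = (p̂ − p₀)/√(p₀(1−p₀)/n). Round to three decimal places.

z = 1.938

p̂ = 406/454 = 0.894273.
SE = √(p₀(1−p₀)/n) = √(0.11823/454) = 0.016138.
z = (0.894273 − 0.863)/0.016138 = 0.031273/0.016138 = 1.938.
Two-sided p-value ≈ 2·Φ(−1.938) = 0.0526, so at α = 0.1 we reject H₀.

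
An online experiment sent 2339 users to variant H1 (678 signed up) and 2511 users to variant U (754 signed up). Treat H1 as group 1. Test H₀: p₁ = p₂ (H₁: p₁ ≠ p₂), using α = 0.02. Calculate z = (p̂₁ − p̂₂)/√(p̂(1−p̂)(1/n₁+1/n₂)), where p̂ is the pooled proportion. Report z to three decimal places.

p̂₁ = 678/2339 ≈ 0.28987, p̂₂ = 754/2511 ≈ 0.30028.
Pooled p̂ = (678+754)/(2339+2511) = 1432/4850 = 0.29526.
SE = √(0.208081 × 0.000825781) = 0.01311.
z = (0.28987 − 0.30028)/0.01311 = -0.01041/0.01311 = -0.794.
p-value = 2·P(Z > 0.794) ≈ 0.4271. With α = 0.02, fail to reject H₀.

z = -0.794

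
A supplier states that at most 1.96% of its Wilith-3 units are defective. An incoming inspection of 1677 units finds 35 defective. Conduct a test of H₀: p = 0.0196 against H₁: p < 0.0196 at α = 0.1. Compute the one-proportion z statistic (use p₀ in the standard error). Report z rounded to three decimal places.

z = 0.375

p̂ = 35/1677 = 0.02087.
Under H₀, SE = √(0.0196·0.9804/1677) = √(1.14585e-05) = 0.00339.
z = (0.02087 − 0.0196)/0.00339 = 0.00127/0.00339 = 0.375.
p-value = P(Z < 0.375) ≈ 0.6463. With α = 0.1, fail to reject H₀.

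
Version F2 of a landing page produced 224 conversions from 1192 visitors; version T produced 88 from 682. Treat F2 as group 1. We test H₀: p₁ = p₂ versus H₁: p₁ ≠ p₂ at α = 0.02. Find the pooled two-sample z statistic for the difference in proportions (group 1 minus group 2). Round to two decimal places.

p̂₁ = 224/1192 = 0.1879, p̂₂ = 88/682 = 0.1290.
Pooled p̂ = (224+88)/(1192+682) = 312/1874 = 0.1665.
SE = √(p̂(1−p̂)(1/n₁+1/n₂)) = √(0.1665·0.8335·0.0023052) = √(0.000319893) = 0.0179.
z = (0.1879 − 0.1290)/0.0179 = 0.0589/0.0179 = 3.29.
p-value = 2·P(Z > 3.292) ≈ 0.0010; since p < α = 0.02, reject H₀.

z = 3.29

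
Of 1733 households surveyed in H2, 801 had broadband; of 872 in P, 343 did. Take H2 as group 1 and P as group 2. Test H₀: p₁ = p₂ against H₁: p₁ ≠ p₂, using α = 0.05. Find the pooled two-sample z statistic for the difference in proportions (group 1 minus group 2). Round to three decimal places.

z = 3.342

p̂₁ = 801/1733 ≈ 0.462204, p̂₂ = 343/872 ≈ 0.393349.
Pooled p̂ = (801+343)/(1733+872) = 1144/2605 = 0.439155.
SE = √(0.246298 × 0.00172382) = 0.020605.
z = (0.462204 − 0.393349)/0.020605 = 0.068855/0.020605 = 3.342.
p-value = 2·P(Z > 3.342) ≈ 0.0008, so at α = 0.05 we reject H₀.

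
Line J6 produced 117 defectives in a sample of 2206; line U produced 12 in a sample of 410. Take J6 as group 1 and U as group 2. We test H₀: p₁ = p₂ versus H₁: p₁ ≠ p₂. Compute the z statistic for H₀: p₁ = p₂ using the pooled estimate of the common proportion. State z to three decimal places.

z = 2.041

p̂₁ = 117/2206 ≈ 0.053037, p̂₂ = 12/410 ≈ 0.029268.
Pooled p̂ = (117+12)/(2206+410) = 129/2616 = 0.049312.
SE = √(p̂(1−p̂)(1/n₁+1/n₂)) = √(0.049312·0.950688·0.00289233) = √(0.000135593) = 0.011644.
z = (0.053037 − 0.029268)/0.011644 = 0.023769/0.011644 = 2.041.
p-value = 2·P(Z > 2.041) ≈ 0.0412.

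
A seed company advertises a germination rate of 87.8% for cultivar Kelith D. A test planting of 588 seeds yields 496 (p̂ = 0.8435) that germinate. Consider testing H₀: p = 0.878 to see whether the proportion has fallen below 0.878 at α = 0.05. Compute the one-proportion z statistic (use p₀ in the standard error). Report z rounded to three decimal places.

z = -2.553

p̂ = 496/588 ≈ 0.84354.
SE = √(p₀(1−p₀)/n) = √(0.10712/588) = 0.01350.
z = (0.84354 − 0.878)/0.01350 = -0.03446/0.01350 = -2.553.
p-value = P(Z < -2.553) ≈ 0.0053, so at α = 0.05 we reject H₀.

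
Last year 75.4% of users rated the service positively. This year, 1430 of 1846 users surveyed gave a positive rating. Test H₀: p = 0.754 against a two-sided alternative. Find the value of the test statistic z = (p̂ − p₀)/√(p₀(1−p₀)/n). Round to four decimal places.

z = 2.0599

p̂ = 1430/1846 ≈ 0.774648.
SE = √(p₀(1−p₀)/n) = √(0.18548/1846) = 0.010024.
z = (0.774648 − 0.754)/0.010024 = 0.020648/0.010024 = 2.0599.
p-value = 2·P(Z > 2.060) ≈ 0.0394.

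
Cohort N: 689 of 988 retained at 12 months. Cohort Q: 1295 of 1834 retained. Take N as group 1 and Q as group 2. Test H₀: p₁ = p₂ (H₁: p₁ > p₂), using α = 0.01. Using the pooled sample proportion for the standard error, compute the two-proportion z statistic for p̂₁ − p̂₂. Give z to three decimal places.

z = -0.485

p̂₁ = 689/988 ≈ 0.69737, p̂₂ = 1295/1834 ≈ 0.70611.
Pooled p̂ = (689+1295)/(988+1834) = 1984/2822 = 0.70305.
SE = √(p̂(1−p̂)(1/n₁+1/n₂)) = √(0.70305·0.29695·0.0015574) = √(0.000325141) = 0.01803.
z = (0.69737 − 0.70611)/0.01803 = -0.00874/0.01803 = -0.485.
p-value = P(Z > -0.485) ≈ 0.6860, so at α = 0.01 we fail to reject H₀.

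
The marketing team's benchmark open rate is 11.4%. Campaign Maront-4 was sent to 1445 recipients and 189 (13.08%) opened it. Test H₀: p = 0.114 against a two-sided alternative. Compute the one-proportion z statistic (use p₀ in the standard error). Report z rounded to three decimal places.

p̂ = 189/1445 ≈ 0.130796.
Standard error under H₀: √(0.114×0.886/1445) = 0.008361.
z = (0.130796 − 0.114)/0.008361 = 0.016796/0.008361 = 2.009.
Two-sided p-value ≈ 2·Φ(−2.009) = 0.0445.

z = 2.009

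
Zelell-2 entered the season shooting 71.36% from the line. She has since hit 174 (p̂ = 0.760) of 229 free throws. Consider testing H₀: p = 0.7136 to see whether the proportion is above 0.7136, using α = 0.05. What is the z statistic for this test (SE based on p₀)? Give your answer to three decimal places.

z = 1.547

p̂ = 174/229 ≈ 0.759825.
SE = √(p₀(1−p₀)/n) = √(0.20438/229) = 0.029874.
z = (0.759825 − 0.7136)/0.029874 = 0.046225/0.029874 = 1.547.
p-value = P(Z > 1.547) ≈ 0.0609; since p > α = 0.05, fail to reject H₀.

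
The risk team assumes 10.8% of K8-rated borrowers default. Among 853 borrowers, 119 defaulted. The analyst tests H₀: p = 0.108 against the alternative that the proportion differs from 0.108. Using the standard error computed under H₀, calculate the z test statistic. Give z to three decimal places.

p̂ = 119/853 = 0.139508.
Standard error under H₀: √(0.108×0.892/853) = 0.010627.
z = (0.139508 − 0.108)/0.010627 = 0.031508/0.010627 = 2.965.

z = 2.965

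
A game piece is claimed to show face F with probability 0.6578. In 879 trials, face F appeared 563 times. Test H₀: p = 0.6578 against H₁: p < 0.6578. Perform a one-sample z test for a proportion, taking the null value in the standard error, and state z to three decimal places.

z = -1.081

p̂ = 563/879 = 0.64050.
Under H₀, SE = √(0.6578·0.3422/879) = √(0.000256086) = 0.01600.
z = (0.64050 − 0.6578)/0.01600 = -0.01730/0.01600 = -1.081.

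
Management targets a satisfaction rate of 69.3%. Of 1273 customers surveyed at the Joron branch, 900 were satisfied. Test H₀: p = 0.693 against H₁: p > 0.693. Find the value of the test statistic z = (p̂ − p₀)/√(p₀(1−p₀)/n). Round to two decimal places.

z = 1.08

p̂ = 900/1273 = 0.70699.
SE = √(p₀(1−p₀)/n) = √(0.21275/1273) = 0.01293.
z = (0.70699 − 0.693)/0.01293 = 0.01399/0.01293 = 1.08.
p-value = P(Z > 1.082) ≈ 0.1396.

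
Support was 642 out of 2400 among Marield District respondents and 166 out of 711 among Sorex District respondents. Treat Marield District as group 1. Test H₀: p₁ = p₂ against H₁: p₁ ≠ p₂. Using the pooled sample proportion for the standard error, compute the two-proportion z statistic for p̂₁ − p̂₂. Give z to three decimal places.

z = 1.817

p̂₁ = 642/2400 ≈ 0.267500, p̂₂ = 166/711 ≈ 0.233474.
Pooled p̂ = (642+166)/(2400+711) = 808/3111 = 0.259724.
SE = √(p̂(1−p̂)(1/n₁+1/n₂)) = √(0.259724·0.740276·0.00182314) = √(0.000350529) = 0.018722.
z = (0.267500 − 0.233474)/0.018722 = 0.034026/0.018722 = 1.817.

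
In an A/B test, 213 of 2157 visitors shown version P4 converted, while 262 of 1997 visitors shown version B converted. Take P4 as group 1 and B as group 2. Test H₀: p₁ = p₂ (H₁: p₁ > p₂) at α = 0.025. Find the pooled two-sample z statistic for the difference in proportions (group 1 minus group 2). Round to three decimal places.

p̂₁ = 213/2157 ≈ 0.0987483, p̂₂ = 262/1997 ≈ 0.1311968.
Pooled p̂ = (213+262)/(2157+1997) = 475/4154 = 0.1143476.
SE = √(0.101272 × 0.000964358) = 0.0098824.
z = (0.0987483 − 0.1311968)/0.0098824 = -0.0324485/0.0098824 = -3.283.
p-value = P(Z > -3.283) ≈ 0.9995; since p > α = 0.025, fail to reject H₀.

z = -3.283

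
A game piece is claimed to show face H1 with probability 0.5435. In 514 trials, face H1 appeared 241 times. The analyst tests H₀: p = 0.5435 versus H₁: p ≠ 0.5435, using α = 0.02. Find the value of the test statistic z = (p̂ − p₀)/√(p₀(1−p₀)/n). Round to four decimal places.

z = -3.3968

p̂ = 241/514 ≈ 0.468872.
SE = √(p₀(1−p₀)/n) = √(0.24811/514) = 0.021970.
z = (0.468872 − 0.5435)/0.021970 = -0.074628/0.021970 = -3.3968.
p-value = 2·P(Z > 3.397) ≈ 0.0007; since p < α = 0.02, reject H₀.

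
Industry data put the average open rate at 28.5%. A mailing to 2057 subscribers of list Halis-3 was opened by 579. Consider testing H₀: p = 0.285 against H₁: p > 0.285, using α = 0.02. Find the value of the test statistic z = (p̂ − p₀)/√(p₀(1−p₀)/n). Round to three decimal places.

z = -0.354

p̂ = 579/2057 ≈ 0.28148.
Standard error under H₀: √(0.285×0.715/2057) = 0.00995.
z = (0.28148 − 0.285)/0.00995 = -0.00352/0.00995 = -0.354.
p-value = P(Z > -0.354) ≈ 0.6383; since p > α = 0.02, fail to reject H₀.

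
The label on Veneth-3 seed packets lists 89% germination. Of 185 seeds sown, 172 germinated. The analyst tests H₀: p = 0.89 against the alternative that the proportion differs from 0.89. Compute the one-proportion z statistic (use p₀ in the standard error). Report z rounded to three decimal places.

p̂ = 172/185 ≈ 0.92973.
Standard error under H₀: √(0.89×0.11/185) = 0.02300.
z = (0.92973 − 0.89)/0.02300 = 0.03973/0.02300 = 1.727.

z = 1.727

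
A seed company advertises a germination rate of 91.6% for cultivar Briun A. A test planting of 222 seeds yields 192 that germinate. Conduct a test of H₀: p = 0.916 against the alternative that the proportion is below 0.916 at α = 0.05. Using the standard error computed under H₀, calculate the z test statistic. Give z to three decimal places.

z = -2.747

p̂ = 192/222 = 0.86486.
Standard error under H₀: √(0.916×0.084/222) = 0.01862.
z = (0.86486 − 0.916)/0.01862 = -0.05114/0.01862 = -2.747.
p-value = P(Z < -2.747) ≈ 0.0030, so at α = 0.05 we reject H₀.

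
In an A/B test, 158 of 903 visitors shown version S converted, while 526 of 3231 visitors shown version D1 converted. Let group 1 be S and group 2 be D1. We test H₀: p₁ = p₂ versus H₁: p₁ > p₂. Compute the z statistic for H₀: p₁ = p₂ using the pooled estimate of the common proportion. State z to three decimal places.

z = 0.870

p̂₁ = 158/903 ≈ 0.17497, p̂₂ = 526/3231 ≈ 0.16280.
Pooled p̂ = (158+526)/(903+3231) = 684/4134 = 0.16546.
SE = √(p̂(1−p̂)(1/n₁+1/n₂)) = √(0.16546·0.83454·0.00141692) = √(0.00019565) = 0.01399.
z = (0.17497 − 0.16280)/0.01399 = 0.01217/0.01399 = 0.870.
p-value = P(Z > 0.870) ≈ 0.1920.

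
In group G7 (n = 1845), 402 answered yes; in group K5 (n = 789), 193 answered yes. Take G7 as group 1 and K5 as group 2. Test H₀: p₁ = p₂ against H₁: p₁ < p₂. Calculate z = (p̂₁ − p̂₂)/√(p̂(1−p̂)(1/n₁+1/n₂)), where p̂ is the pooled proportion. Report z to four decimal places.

p̂₁ = 402/1845 ≈ 0.2178862, p̂₂ = 193/789 ≈ 0.2446134.
Pooled p̂ = (402+193)/(1845+789) = 595/2634 = 0.2258922.
SE = √(p̂(1−p̂)(1/n₁+1/n₂)) = √(0.2258922·0.7741078·0.00180943) = √(0.000316406) = 0.0177878.
z = (0.2178862 − 0.2446134)/0.0177878 = -0.0267272/0.0177878 = -1.5026.

z = -1.5026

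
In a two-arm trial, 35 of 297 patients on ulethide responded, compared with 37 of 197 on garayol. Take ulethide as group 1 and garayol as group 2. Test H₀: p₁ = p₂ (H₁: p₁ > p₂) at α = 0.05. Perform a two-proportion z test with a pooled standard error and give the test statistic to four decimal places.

z = -2.1581

p̂₁ = 35/297 ≈ 0.117845, p̂₂ = 37/197 ≈ 0.187817.
Pooled p̂ = (35+37)/(297+197) = 72/494 = 0.145749.
SE = √(p̂(1−p̂)(1/n₁+1/n₂)) = √(0.145749·0.854251·0.00844315) = √(0.00105122) = 0.032423.
z = (0.117845 − 0.187817)/0.032423 = -0.069972/0.032423 = -2.1581.
p-value = P(Z > -2.158) ≈ 0.9845, so at α = 0.05 we fail to reject H₀.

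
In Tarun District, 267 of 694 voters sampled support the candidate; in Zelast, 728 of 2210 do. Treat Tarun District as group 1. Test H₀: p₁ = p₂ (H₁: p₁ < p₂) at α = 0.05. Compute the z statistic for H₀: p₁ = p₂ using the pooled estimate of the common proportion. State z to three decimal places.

z = 2.679

p̂₁ = 267/694 ≈ 0.38473, p̂₂ = 728/2210 ≈ 0.32941.
Pooled p̂ = (267+728)/(694+2210) = 995/2904 = 0.34263.
SE = √(p̂(1−p̂)(1/n₁+1/n₂)) = √(0.34263·0.65737·0.00189341) = √(0.000426462) = 0.02065.
z = (0.38473 − 0.32941)/0.02065 = 0.05532/0.02065 = 2.679.
p-value = P(Z < 2.679) ≈ 0.9963. With α = 0.05, fail to reject H₀.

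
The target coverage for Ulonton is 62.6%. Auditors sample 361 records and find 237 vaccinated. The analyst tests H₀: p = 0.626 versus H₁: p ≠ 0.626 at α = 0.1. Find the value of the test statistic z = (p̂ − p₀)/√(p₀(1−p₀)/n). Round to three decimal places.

p̂ = 237/361 = 0.65651.
Under H₀, SE = √(0.626·0.374/361) = √(0.000648543) = 0.02547.
z = (0.65651 − 0.626)/0.02547 = 0.03051/0.02547 = 1.198.
p-value = 2·P(Z > 1.198) ≈ 0.2309, so at α = 0.1 we fail to reject H₀.

z = 1.198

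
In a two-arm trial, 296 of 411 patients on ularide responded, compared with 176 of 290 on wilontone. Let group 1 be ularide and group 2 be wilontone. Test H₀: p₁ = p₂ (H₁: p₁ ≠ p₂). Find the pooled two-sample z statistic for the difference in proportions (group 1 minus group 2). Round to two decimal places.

p̂₁ = 296/411 = 0.7202, p̂₂ = 176/290 = 0.6069.
Pooled p̂ = (296+176)/(411+290) = 472/701 = 0.6733.
SE = √(p̂(1−p̂)(1/n₁+1/n₂)) = √(0.6733·0.3267·0.00588137) = √(0.00129366) = 0.0360.
z = (0.7202 − 0.6069)/0.0360 = 0.1133/0.0360 = 3.15.
Two-sided p-value ≈ 2·Φ(−3.150) = 0.0016.

z = 3.15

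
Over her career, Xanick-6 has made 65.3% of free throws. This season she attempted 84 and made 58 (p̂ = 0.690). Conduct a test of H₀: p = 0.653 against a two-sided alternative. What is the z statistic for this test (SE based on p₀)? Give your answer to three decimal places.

p̂ = 58/84 ≈ 0.69048.
SE = √(p₀(1−p₀)/n) = √(0.22659/84) = 0.05194.
z = (0.69048 − 0.653)/0.05194 = 0.03748/0.05194 = 0.722.
p-value = 2·P(Z > 0.722) ≈ 0.4706.

z = 0.722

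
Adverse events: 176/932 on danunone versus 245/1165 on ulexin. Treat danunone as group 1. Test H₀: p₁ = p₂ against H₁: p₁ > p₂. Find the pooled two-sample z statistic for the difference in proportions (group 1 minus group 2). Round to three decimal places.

p̂₁ = 176/932 = 0.18884, p̂₂ = 245/1165 = 0.21030.
Pooled p̂ = (176+245)/(932+1165) = 421/2097 = 0.20076.
SE = √(p̂(1−p̂)(1/n₁+1/n₂)) = √(0.20076·0.79924·0.00193133) = √(0.000309896) = 0.01760.
z = (0.18884 − 0.21030)/0.01760 = -0.02146/0.01760 = -1.219.

z = -1.219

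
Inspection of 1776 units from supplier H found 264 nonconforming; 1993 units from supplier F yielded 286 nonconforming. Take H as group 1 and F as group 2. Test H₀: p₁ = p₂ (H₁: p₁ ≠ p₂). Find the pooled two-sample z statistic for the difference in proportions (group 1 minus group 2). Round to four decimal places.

z = 0.4467

p̂₁ = 264/1776 ≈ 0.1486486, p̂₂ = 286/1993 ≈ 0.1435023.
Pooled p̂ = (264+286)/(1776+1993) = 550/3769 = 0.1459273.
SE = √(p̂(1−p̂)(1/n₁+1/n₂)) = √(0.1459273·0.8540727·0.00106482) = √(0.000132711) = 0.0115200.
z = (0.1486486 − 0.1435023)/0.0115200 = 0.0051463/0.0115200 = 0.4467.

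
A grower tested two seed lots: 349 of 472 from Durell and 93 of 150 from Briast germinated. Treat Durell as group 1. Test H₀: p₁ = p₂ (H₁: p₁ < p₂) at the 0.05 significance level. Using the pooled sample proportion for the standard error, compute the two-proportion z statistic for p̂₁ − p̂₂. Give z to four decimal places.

z = 2.8093

p̂₁ = 349/472 ≈ 0.7394068, p̂₂ = 93/150 ≈ 0.6200000.
Pooled p̂ = (349+93)/(472+150) = 442/622 = 0.7106109.
SE = √(0.205643 × 0.00878531) = 0.0425046.
z = (0.7394068 − 0.6200000)/0.0425046 = 0.1194068/0.0425046 = 2.8093.
p-value = P(Z < 2.809) ≈ 0.9975, so at α = 0.05 we fail to reject H₀.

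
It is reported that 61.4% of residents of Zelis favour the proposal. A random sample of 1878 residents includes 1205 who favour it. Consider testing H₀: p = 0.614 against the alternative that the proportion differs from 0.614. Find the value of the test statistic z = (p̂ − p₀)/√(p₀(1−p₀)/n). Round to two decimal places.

p̂ = 1205/1878 ≈ 0.6416.
Standard error under H₀: √(0.614×0.386/1878) = 0.0112.
z = (0.6416 − 0.614)/0.0112 = 0.0276/0.0112 = 2.46.

z = 2.46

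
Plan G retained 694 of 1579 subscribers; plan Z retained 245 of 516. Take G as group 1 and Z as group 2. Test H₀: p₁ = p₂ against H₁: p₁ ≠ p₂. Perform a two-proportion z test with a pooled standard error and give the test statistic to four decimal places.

p̂₁ = 694/1579 ≈ 0.439519, p̂₂ = 245/516 ≈ 0.474806.
Pooled p̂ = (694+245)/(1579+516) = 939/2095 = 0.448210.
SE = √(p̂(1−p̂)(1/n₁+1/n₂)) = √(0.448210·0.551790·0.0025713) = √(0.000635927) = 0.025218.
z = (0.439519 − 0.474806)/0.025218 = -0.035287/0.025218 = -1.3993.
Two-sided p-value ≈ 2·Φ(−1.399) = 0.1617.

z = -1.3993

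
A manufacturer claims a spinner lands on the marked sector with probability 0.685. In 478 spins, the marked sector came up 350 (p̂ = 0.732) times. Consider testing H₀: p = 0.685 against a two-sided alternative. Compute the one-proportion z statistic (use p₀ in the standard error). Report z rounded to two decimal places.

z = 2.22

p̂ = 350/478 ≈ 0.73222.
Under H₀, SE = √(0.685·0.315/478) = √(0.000451412) = 0.02125.
z = (0.73222 − 0.685)/0.02125 = 0.04722/0.02125 = 2.22.
Two-sided p-value ≈ 2·Φ(−2.222) = 0.0263.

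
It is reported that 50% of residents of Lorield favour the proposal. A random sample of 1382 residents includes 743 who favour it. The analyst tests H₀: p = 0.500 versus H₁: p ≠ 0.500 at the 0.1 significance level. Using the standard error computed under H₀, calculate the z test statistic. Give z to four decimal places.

z = 2.7976

p̂ = 743/1382 ≈ 0.5376266.
Standard error under H₀: √(0.5×0.5/1382) = 0.0134498.
z = (0.5376266 − 0.5)/0.0134498 = 0.0376266/0.0134498 = 2.7976.
Two-sided p-value ≈ 2·Φ(−2.798) = 0.0051. With α = 0.1, reject H₀.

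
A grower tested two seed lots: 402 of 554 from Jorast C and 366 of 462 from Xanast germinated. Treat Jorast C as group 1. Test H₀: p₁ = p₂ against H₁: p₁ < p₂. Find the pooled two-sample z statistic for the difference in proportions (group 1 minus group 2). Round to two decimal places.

z = -2.46

p̂₁ = 402/554 = 0.7256, p̂₂ = 366/462 = 0.7922.
Pooled p̂ = (402+366)/(554+462) = 768/1016 = 0.7559.
SE = √(0.184512 × 0.00396956) = 0.0271.
z = (0.7256 − 0.7922)/0.0271 = -0.0666/0.0271 = -2.46.
p-value = P(Z < -2.460) ≈ 0.0069.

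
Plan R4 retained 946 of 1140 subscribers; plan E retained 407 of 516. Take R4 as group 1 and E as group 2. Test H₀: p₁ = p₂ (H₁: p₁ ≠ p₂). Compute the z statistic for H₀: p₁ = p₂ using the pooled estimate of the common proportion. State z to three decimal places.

p̂₁ = 946/1140 ≈ 0.82982, p̂₂ = 407/516 ≈ 0.78876.
Pooled p̂ = (946+407)/(1140+516) = 1353/1656 = 0.81703.
SE = √(p̂(1−p̂)(1/n₁+1/n₂)) = √(0.81703·0.18297·0.00281518) = √(0.000420848) = 0.02051.
z = (0.82982 − 0.78876)/0.02051 = 0.04106/0.02051 = 2.002.
p-value = 2·P(Z > 2.002) ≈ 0.0453.

z = 2.002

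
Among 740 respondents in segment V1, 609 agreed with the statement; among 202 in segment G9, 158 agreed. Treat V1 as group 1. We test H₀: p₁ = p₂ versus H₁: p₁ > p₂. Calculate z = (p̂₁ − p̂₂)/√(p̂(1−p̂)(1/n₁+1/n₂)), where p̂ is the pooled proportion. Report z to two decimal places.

z = 1.32

p̂₁ = 609/740 ≈ 0.8230, p̂₂ = 158/202 ≈ 0.7822.
Pooled p̂ = (609+158)/(740+202) = 767/942 = 0.8142.
SE = √(p̂(1−p̂)(1/n₁+1/n₂)) = √(0.8142·0.1858·0.00630185) = √(0.000953234) = 0.0309.
z = (0.8230 − 0.7822)/0.0309 = 0.0408/0.0309 = 1.32.
p-value = P(Z > 1.321) ≈ 0.0932.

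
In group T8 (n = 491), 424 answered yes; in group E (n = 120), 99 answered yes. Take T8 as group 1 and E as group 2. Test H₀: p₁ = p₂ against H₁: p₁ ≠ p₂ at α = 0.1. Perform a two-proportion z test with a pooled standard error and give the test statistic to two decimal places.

p̂₁ = 424/491 ≈ 0.8635, p̂₂ = 99/120 ≈ 0.8250.
Pooled p̂ = (424+99)/(491+120) = 523/611 = 0.8560.
SE = √(0.123283 × 0.01037) = 0.0358.
z = (0.8635 − 0.8250)/0.0358 = 0.0385/0.0358 = 1.08.
p-value = 2·P(Z > 1.078) ≈ 0.2810. With α = 0.1, fail to reject H₀.

z = 1.08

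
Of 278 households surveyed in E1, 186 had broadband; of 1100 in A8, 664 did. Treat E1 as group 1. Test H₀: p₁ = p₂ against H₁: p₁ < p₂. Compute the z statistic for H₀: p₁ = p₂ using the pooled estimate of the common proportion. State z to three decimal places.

p̂₁ = 186/278 ≈ 0.66906, p̂₂ = 664/1100 ≈ 0.60364.
Pooled p̂ = (186+664)/(278+1100) = 850/1378 = 0.61684.
SE = √(p̂(1−p̂)(1/n₁+1/n₂)) = √(0.61684·0.38316·0.00450621) = √(0.00106504) = 0.03263.
z = (0.66906 − 0.60364)/0.03263 = 0.06542/0.03263 = 2.005.

z = 2.005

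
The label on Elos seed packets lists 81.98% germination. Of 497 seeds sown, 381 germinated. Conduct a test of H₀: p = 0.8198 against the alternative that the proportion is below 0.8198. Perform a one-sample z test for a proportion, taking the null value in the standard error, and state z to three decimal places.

z = -3.086

p̂ = 381/497 = 0.76660.
Under H₀, SE = √(0.8198·0.1802/497) = √(0.000297239) = 0.01724.
z = (0.76660 − 0.8198)/0.01724 = -0.05320/0.01724 = -3.086.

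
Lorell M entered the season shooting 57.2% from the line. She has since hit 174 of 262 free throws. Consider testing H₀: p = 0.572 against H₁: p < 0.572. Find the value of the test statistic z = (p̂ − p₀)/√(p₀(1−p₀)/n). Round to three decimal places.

p̂ = 174/262 = 0.664122.
SE = √(p₀(1−p₀)/n) = √(0.24482/262) = 0.030568.
z = (0.664122 − 0.572)/0.030568 = 0.092122/0.030568 = 3.014.
p-value = P(Z < 3.014) ≈ 0.9987.

z = 3.014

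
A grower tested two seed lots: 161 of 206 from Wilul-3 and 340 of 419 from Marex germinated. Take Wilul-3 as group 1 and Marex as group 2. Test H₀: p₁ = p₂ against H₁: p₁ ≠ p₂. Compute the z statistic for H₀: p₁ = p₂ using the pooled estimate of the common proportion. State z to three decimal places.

p̂₁ = 161/206 ≈ 0.78155, p̂₂ = 340/419 ≈ 0.81146.
Pooled p̂ = (161+340)/(206+419) = 501/625 = 0.80160.
SE = √(p̂(1−p̂)(1/n₁+1/n₂)) = √(0.80160·0.19840·0.007241) = √(0.00115159) = 0.03394.
z = (0.78155 − 0.81146)/0.03394 = -0.02991/0.03394 = -0.881.
p-value = 2·P(Z > 0.881) ≈ 0.3782.

z = -0.881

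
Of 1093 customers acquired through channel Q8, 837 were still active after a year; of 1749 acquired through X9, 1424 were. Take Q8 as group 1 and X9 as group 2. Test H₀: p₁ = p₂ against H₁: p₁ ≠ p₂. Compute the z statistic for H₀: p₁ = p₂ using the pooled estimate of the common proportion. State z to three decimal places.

p̂₁ = 837/1093 ≈ 0.765782, p̂₂ = 1424/1749 ≈ 0.814180.
Pooled p̂ = (837+1424)/(1093+1749) = 2261/2842 = 0.795567.
SE = √(0.16264 × 0.00148667) = 0.015550.
z = (0.765782 − 0.814180)/0.015550 = -0.048398/0.015550 = -3.112.

z = -3.112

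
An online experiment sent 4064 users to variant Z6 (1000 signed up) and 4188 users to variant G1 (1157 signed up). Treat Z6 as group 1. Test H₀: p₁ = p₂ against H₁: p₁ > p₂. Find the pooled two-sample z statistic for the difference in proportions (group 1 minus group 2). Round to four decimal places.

z = -3.1217

p̂₁ = 1000/4064 = 0.2460630, p̂₂ = 1157/4188 = 0.2762655.
Pooled p̂ = (1000+1157)/(4064+4188) = 2157/8252 = 0.2613912.
SE = √(p̂(1−p̂)(1/n₁+1/n₂)) = √(0.2613912·0.7386088·0.00048484) = √(9.36061e-05) = 0.0096750.
z = (0.2460630 − 0.2762655)/0.0096750 = -0.0302025/0.0096750 = -3.1217.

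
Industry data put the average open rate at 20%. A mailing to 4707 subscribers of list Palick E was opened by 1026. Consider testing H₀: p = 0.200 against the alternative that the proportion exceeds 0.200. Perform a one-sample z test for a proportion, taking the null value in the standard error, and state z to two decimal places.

z = 3.08

p̂ = 1026/4707 = 0.21797.
SE = √(p₀(1−p₀)/n) = √(0.16/4707) = 0.00583.
z = (0.21797 − 0.2)/0.00583 = 0.01797/0.00583 = 3.08.
p-value = P(Z > 3.083) ≈ 0.0010.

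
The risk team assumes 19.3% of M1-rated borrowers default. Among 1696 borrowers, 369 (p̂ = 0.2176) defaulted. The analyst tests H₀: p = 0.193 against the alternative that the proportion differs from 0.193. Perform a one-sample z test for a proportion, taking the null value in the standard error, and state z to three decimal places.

p̂ = 369/1696 = 0.217571.
Standard error under H₀: √(0.193×0.807/1696) = 0.009583.
z = (0.217571 − 0.193)/0.009583 = 0.024571/0.009583 = 2.564.
Two-sided p-value ≈ 2·Φ(−2.564) = 0.0103.

z = 2.564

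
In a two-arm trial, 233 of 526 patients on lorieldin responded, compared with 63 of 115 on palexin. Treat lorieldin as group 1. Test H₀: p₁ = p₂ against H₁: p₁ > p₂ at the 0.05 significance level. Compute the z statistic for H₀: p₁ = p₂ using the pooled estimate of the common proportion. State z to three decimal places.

z = -2.043

p̂₁ = 233/526 ≈ 0.44297, p̂₂ = 63/115 ≈ 0.54783.
Pooled p̂ = (233+63)/(526+115) = 296/641 = 0.46178.
SE = √(0.248539 × 0.0105968) = 0.05132.
z = (0.44297 − 0.54783)/0.05132 = -0.10486/0.05132 = -2.043.
p-value = P(Z > -2.043) ≈ 0.9795. With α = 0.05, fail to reject H₀.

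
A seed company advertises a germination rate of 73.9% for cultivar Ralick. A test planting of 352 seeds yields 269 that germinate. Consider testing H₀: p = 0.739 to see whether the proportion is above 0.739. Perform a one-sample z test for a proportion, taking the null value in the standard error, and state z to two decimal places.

p̂ = 269/352 = 0.7642.
Under H₀, SE = √(0.739·0.261/352) = √(0.000547952) = 0.0234.
z = (0.7642 − 0.739)/0.0234 = 0.0252/0.0234 = 1.08.
p-value = P(Z > 1.077) ≈ 0.1408.

z = 1.08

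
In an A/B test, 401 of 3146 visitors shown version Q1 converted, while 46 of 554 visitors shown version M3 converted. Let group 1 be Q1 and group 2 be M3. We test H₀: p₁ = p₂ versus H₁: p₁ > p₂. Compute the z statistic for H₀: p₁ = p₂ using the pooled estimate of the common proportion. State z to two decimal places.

z = 2.96

p̂₁ = 401/3146 = 0.12746, p̂₂ = 46/554 = 0.08303.
Pooled p̂ = (401+46)/(3146+554) = 447/3700 = 0.12081.
SE = √(p̂(1−p̂)(1/n₁+1/n₂)) = √(0.12081·0.87919·0.00212292) = √(0.000225487) = 0.01502.
z = (0.12746 − 0.08303)/0.01502 = 0.04443/0.01502 = 2.96.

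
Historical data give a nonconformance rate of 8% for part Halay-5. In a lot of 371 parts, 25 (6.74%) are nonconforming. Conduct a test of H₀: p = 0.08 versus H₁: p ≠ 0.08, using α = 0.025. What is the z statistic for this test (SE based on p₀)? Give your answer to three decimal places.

p̂ = 25/371 = 0.06739.
SE = √(p₀(1−p₀)/n) = √(0.0736/371) = 0.01408.
z = (0.06739 − 0.08)/0.01408 = -0.01261/0.01408 = -0.896.
p-value = 2·P(Z > 0.896) ≈ 0.3705. With α = 0.025, fail to reject H₀.

z = -0.896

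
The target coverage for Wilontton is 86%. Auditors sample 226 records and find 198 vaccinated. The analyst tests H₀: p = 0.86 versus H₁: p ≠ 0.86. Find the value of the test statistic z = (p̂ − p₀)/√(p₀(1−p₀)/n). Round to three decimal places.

z = 0.698

p̂ = 198/226 = 0.87611.
SE = √(p₀(1−p₀)/n) = √(0.1204/226) = 0.02308.
z = (0.87611 − 0.86)/0.02308 = 0.01611/0.02308 = 0.698.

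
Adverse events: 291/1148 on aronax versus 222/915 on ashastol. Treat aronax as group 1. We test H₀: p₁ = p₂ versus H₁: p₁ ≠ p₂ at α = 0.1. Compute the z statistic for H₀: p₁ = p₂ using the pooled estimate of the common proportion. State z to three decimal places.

p̂₁ = 291/1148 = 0.25348, p̂₂ = 222/915 = 0.24262.
Pooled p̂ = (291+222)/(1148+915) = 513/2063 = 0.24867.
SE = √(p̂(1−p̂)(1/n₁+1/n₂)) = √(0.24867·0.75133·0.00196398) = √(0.000366933) = 0.01916.
z = (0.25348 − 0.24262)/0.01916 = 0.01086/0.01916 = 0.567.
Two-sided p-value ≈ 2·Φ(−0.567) = 0.5707, so at α = 0.1 we fail to reject H₀.

z = 0.567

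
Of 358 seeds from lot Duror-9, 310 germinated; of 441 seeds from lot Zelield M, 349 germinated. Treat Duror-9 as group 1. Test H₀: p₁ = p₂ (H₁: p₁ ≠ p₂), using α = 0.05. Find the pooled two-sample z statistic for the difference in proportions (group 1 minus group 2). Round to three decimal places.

p̂₁ = 310/358 ≈ 0.865922, p̂₂ = 349/441 ≈ 0.791383.
Pooled p̂ = (310+349)/(358+441) = 659/799 = 0.824781.
SE = √(0.144517 × 0.00506087) = 0.027044.
z = (0.865922 − 0.791383)/0.027044 = 0.074539/0.027044 = 2.756.
p-value = 2·P(Z > 2.756) ≈ 0.0058, so at α = 0.05 we reject H₀.

z = 2.756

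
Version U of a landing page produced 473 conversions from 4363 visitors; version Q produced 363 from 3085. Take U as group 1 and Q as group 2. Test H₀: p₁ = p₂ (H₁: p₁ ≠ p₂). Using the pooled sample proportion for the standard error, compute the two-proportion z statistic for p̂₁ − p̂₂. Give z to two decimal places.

p̂₁ = 473/4363 = 0.10841, p̂₂ = 363/3085 = 0.11767.
Pooled p̂ = (473+363)/(4363+3085) = 836/7448 = 0.11224.
SE = √(0.099646 × 0.000553349) = 0.00743.
z = (0.10841 − 0.11767)/0.00743 = -0.00926/0.00743 = -1.25.
Two-sided p-value ≈ 2·Φ(−1.246) = 0.2127.

z = -1.25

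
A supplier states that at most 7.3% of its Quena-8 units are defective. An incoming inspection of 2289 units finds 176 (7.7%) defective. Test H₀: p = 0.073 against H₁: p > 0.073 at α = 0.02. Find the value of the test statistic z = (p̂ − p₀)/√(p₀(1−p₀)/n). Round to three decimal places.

p̂ = 176/2289 ≈ 0.07689.
Standard error under H₀: √(0.073×0.927/2289) = 0.00544.
z = (0.07689 − 0.073)/0.00544 = 0.00389/0.00544 = 0.715.
p-value = P(Z > 0.715) ≈ 0.2372. With α = 0.02, fail to reject H₀.

z = 0.715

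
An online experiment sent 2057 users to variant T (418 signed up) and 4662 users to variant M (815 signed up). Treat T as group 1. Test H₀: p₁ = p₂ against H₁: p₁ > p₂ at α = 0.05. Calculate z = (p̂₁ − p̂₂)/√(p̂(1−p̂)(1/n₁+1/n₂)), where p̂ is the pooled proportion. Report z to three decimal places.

p̂₁ = 418/2057 ≈ 0.203209, p̂₂ = 815/4662 ≈ 0.174818.
Pooled p̂ = (418+815)/(2057+4662) = 1233/6719 = 0.183509.
SE = √(0.149834 × 0.000700645) = 0.010246.
z = (0.203209 − 0.174818)/0.010246 = 0.028391/0.010246 = 2.771.
p-value = P(Z > 2.771) ≈ 0.0028; since p < α = 0.05, reject H₀.

z = 2.771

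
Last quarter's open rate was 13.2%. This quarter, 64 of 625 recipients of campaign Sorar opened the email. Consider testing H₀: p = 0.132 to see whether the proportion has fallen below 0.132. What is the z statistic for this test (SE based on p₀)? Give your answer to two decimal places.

z = -2.19

p̂ = 64/625 ≈ 0.1024.
Under H₀, SE = √(0.132·0.868/625) = √(0.000183322) = 0.0135.
z = (0.1024 − 0.132)/0.0135 = -0.0296/0.0135 = -2.19.
p-value = P(Z < -2.186) ≈ 0.0144.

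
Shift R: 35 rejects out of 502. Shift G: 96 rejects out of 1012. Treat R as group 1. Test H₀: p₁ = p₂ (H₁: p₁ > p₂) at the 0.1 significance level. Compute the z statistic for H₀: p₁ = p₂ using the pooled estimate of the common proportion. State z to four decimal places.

z = -1.6381

p̂₁ = 35/502 = 0.069721, p̂₂ = 96/1012 = 0.094862.
Pooled p̂ = (35+96)/(502+1012) = 131/1514 = 0.086526.
SE = √(p̂(1−p̂)(1/n₁+1/n₂)) = √(0.086526·0.913474·0.00298017) = √(0.00023555) = 0.015348.
z = (0.069721 − 0.094862)/0.015348 = -0.025141/0.015348 = -1.6381.
p-value = P(Z > -1.638) ≈ 0.9493, so at α = 0.1 we fail to reject H₀.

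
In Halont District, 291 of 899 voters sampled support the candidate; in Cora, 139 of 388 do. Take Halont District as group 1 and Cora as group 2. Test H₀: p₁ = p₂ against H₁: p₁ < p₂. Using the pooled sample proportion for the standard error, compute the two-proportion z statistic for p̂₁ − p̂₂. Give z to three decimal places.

z = -1.206

p̂₁ = 291/899 = 0.32369, p̂₂ = 139/388 = 0.35825.
Pooled p̂ = (291+139)/(899+388) = 430/1287 = 0.33411.
SE = √(0.222481 × 0.00368967) = 0.02865.
z = (0.32369 − 0.35825)/0.02865 = -0.03456/0.02865 = -1.206.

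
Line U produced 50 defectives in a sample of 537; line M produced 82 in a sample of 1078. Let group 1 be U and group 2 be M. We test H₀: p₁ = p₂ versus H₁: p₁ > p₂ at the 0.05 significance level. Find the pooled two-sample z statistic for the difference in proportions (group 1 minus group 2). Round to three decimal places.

p̂₁ = 50/537 = 0.09311, p̂₂ = 82/1078 = 0.07607.
Pooled p̂ = (50+82)/(537+1078) = 132/1615 = 0.08173.
SE = √(0.0750533 × 0.00278984) = 0.01447.
z = (0.09311 − 0.07607)/0.01447 = 0.01704/0.01447 = 1.178.
p-value = P(Z > 1.178) ≈ 0.1194. With α = 0.05, fail to reject H₀.

z = 1.178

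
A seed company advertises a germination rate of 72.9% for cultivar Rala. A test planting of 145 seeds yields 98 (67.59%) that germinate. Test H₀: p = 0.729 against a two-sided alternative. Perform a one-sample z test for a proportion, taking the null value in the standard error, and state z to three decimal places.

p̂ = 98/145 = 0.67586.
SE = √(p₀(1−p₀)/n) = √(0.19756/145) = 0.03691.
z = (0.67586 − 0.729)/0.03691 = -0.05314/0.03691 = -1.440.
Two-sided p-value ≈ 2·Φ(−1.440) = 0.1500.

z = -1.440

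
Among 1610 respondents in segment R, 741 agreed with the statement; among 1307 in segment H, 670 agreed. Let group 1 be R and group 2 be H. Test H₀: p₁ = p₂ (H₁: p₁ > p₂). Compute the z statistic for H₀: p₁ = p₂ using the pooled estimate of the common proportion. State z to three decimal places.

z = -2.815

p̂₁ = 741/1610 = 0.460248, p̂₂ = 670/1307 = 0.512624.
Pooled p̂ = (741+670)/(1610+1307) = 1411/2917 = 0.483716.
SE = √(0.249735 × 0.00138623) = 0.018606.
z = (0.460248 − 0.512624)/0.018606 = -0.052376/0.018606 = -2.815.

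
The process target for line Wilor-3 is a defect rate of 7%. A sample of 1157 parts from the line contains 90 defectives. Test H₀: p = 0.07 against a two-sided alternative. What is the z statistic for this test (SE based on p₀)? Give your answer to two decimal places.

z = 1.04

p̂ = 90/1157 = 0.0778.
SE = √(p₀(1−p₀)/n) = √(0.0651/1157) = 0.0075.
z = (0.0778 − 0.07)/0.0075 = 0.0078/0.0075 = 1.04.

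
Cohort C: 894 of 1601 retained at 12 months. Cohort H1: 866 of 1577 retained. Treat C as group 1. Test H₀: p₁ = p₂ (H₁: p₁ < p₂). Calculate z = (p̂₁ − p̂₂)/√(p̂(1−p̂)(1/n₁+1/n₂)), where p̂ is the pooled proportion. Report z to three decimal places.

z = 0.525

p̂₁ = 894/1601 ≈ 0.55840, p̂₂ = 866/1577 ≈ 0.54914.
Pooled p̂ = (894+866)/(1601+1577) = 1760/3178 = 0.55381.
SE = √(p̂(1−p̂)(1/n₁+1/n₂)) = √(0.55381·0.44619·0.00125873) = √(0.000311037) = 0.01764.
z = (0.55840 − 0.54914)/0.01764 = 0.00926/0.01764 = 0.525.
p-value = P(Z < 0.525) ≈ 0.7002.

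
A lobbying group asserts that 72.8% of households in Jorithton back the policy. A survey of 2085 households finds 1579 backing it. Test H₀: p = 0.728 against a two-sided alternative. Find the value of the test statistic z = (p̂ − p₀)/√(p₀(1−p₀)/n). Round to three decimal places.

p̂ = 1579/2085 = 0.757314.
Under H₀, SE = √(0.728·0.272/2085) = √(9.49717e-05) = 0.009745.
z = (0.757314 − 0.728)/0.009745 = 0.029314/0.009745 = 3.008.
p-value = 2·P(Z > 3.008) ≈ 0.0026.

z = 3.008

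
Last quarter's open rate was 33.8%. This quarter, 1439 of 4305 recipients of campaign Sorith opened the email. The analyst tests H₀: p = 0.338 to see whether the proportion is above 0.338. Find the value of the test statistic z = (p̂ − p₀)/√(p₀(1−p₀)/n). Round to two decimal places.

p̂ = 1439/4305 ≈ 0.33426.
Standard error under H₀: √(0.338×0.662/4305) = 0.00721.
z = (0.33426 − 0.338)/0.00721 = -0.00374/0.00721 = -0.52.
p-value = P(Z > -0.518) ≈ 0.6979.

z = -0.52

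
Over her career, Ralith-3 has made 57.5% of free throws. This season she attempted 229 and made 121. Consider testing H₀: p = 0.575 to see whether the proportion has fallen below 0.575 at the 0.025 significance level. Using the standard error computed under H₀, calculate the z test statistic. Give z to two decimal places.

p̂ = 121/229 ≈ 0.5284.
Standard error under H₀: √(0.575×0.425/229) = 0.0327.
z = (0.5284 − 0.575)/0.0327 = -0.0466/0.0327 = -1.43.
p-value = P(Z < -1.427) ≈ 0.0768. With α = 0.025, fail to reject H₀.

z = -1.43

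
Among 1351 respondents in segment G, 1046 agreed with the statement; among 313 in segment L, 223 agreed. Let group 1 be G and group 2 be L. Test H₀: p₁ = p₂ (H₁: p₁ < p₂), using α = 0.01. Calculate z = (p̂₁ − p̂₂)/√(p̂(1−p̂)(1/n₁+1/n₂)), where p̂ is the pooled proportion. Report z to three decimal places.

z = 2.315

p̂₁ = 1046/1351 ≈ 0.77424, p̂₂ = 223/313 ≈ 0.71246.
Pooled p̂ = (1046+223)/(1351+313) = 1269/1664 = 0.76262.
SE = √(p̂(1−p̂)(1/n₁+1/n₂)) = √(0.76262·0.23738·0.00393508) = √(0.00071237) = 0.02669.
z = (0.77424 − 0.71246)/0.02669 = 0.06178/0.02669 = 2.315.
p-value = P(Z < 2.315) ≈ 0.9897, so at α = 0.01 we fail to reject H₀.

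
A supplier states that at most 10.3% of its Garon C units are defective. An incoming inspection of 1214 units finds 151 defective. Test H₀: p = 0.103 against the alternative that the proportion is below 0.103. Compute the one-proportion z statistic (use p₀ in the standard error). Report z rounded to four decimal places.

z = 2.4510

p̂ = 151/1214 ≈ 0.1243822.
Under H₀, SE = √(0.103·0.897/1214) = √(7.61046e-05) = 0.0087238.
z = (0.1243822 − 0.103)/0.0087238 = 0.0213822/0.0087238 = 2.4510.
p-value = P(Z < 2.451) ≈ 0.9929.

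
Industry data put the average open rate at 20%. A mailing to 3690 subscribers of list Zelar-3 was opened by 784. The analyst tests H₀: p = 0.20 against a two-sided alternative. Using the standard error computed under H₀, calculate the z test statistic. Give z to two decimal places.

z = 1.89

p̂ = 784/3690 ≈ 0.2125.
Under H₀, SE = √(0.2·0.8/3690) = √(4.33604e-05) = 0.0066.
z = (0.2125 − 0.2)/0.0066 = 0.0125/0.0066 = 1.89.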